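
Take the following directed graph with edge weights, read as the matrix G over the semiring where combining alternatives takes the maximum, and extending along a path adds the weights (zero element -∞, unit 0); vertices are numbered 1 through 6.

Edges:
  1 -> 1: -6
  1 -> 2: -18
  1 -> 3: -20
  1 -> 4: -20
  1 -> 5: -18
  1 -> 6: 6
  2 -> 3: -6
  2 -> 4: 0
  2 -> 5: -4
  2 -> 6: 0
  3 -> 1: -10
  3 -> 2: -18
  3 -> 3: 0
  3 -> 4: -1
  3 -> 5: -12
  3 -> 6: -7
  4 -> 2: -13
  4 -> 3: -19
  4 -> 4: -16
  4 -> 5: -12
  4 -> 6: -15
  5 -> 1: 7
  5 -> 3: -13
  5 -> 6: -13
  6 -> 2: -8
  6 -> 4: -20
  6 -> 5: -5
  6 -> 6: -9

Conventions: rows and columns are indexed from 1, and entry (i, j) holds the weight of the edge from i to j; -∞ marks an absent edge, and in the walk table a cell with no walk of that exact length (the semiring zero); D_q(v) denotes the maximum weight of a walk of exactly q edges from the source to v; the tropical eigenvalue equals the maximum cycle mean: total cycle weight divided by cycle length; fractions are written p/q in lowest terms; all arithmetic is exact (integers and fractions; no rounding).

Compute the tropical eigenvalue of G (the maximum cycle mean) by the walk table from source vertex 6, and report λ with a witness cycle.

q=0: [-∞, -∞, -∞, -∞, -∞, 0]
q=1: [-∞, -8, -∞, -20, -5, -9]
q=2: [2, -17, -14, -8, -12, -8]
q=3: [-4, -16, -14, -15, -13, 8]
q=4: [-6, 0, -14, -12, 3, 2]
q=5: [10, -6, -6, 0, -3, 0]
q=6: [4, -8, -6, -6, -5, 16]
Optimal cycle mean attained by: cycle 1->6->5->1, total 6 + (-5) + 7, length 3.
Answer: λ = 8/3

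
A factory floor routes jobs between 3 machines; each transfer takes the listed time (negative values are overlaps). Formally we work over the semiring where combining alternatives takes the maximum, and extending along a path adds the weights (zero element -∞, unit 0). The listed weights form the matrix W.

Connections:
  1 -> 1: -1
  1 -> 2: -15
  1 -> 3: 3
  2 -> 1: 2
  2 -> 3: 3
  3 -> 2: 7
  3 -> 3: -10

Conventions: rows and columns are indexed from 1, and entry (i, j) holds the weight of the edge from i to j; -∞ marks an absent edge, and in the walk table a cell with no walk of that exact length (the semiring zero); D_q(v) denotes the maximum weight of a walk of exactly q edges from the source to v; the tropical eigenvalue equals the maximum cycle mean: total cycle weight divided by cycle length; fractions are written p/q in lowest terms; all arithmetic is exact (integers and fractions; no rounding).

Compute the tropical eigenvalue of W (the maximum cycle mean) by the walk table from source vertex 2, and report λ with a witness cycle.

q=0: [-∞, 0, -∞]
q=1: [2, -∞, 3]
q=2: [1, 10, 5]
q=3: [12, 12, 13]
Optimal cycle mean attained by: cycle 2->3->2, total 3 + 7, length 2.
Answer: λ = 5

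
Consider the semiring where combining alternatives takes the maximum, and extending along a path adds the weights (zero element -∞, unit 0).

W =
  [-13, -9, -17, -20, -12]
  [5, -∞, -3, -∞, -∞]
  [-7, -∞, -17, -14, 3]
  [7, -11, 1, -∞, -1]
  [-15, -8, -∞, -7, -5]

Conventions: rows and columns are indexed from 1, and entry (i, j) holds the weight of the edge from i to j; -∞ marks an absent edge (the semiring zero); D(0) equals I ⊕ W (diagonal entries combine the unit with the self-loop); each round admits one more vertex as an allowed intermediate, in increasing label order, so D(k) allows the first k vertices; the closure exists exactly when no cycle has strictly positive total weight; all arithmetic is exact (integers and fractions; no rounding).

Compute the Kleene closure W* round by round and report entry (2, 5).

D(0):
  [0, -9, -17, -20, -12]
  [5, 0, -3, -∞, -∞]
  [-7, -∞, 0, -14, 3]
  [7, -11, 1, 0, -1]
  [-15, -8, -∞, -7, 0]
D(1):
  [0, -9, -17, -20, -12]
  [5, 0, -3, -15, -7]
  [-7, -16, 0, -14, 3]
  [7, -2, 1, 0, -1]
  [-15, -8, -32, -7, 0]
D(2):
  [0, -9, -12, -20, -12]
  [5, 0, -3, -15, -7]
  [-7, -16, 0, -14, 3]
  [7, -2, 1, 0, -1]
  [-3, -8, -11, -7, 0]
D(3):
  [0, -9, -12, -20, -9]
  [5, 0, -3, -15, 0]
  [-7, -16, 0, -14, 3]
  [7, -2, 1, 0, 4]
  [-3, -8, -11, -7, 0]
D(4):
  [0, -9, -12, -20, -9]
  [5, 0, -3, -15, 0]
  [-7, -16, 0, -14, 3]
  [7, -2, 1, 0, 4]
  [0, -8, -6, -7, 0]
D(5):
  [0, -9, -12, -16, -9]
  [5, 0, -3, -7, 0]
  [3, -5, 0, -4, 3]
  [7, -2, 1, 0, 4]
  [0, -8, -6, -7, 0]
Answer: W*[2][5] = 0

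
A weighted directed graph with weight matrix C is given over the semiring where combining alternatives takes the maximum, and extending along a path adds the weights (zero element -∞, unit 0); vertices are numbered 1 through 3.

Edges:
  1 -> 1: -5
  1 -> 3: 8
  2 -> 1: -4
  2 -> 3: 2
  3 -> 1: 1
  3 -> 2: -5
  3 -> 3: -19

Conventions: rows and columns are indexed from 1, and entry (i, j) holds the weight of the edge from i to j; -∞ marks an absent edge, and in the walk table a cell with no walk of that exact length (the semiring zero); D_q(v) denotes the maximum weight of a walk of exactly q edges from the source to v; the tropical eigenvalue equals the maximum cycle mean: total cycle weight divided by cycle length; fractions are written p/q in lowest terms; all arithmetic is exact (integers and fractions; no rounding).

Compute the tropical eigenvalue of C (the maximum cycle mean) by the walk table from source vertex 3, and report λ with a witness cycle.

q=0: [-∞, -∞, 0]
q=1: [1, -5, -19]
q=2: [-4, -24, 9]
q=3: [10, 4, 4]
Optimal cycle mean attained by: cycle 1->3->1, total 8 + 1, length 2.
Answer: λ = 9/2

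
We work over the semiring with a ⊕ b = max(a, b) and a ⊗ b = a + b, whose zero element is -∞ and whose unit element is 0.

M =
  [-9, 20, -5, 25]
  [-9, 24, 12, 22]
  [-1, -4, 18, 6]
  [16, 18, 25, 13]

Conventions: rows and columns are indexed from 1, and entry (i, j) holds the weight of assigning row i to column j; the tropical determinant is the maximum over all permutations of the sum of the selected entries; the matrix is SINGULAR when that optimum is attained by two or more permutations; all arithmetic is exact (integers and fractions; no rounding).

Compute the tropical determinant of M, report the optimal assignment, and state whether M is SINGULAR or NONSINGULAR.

σ = (1, 2, 3, 4): (-9) + 24 + 18 + 13 = 46
σ = (1, 2, 4, 3): (-9) + 24 + 6 + 25 = 46
σ = (1, 3, 2, 4): (-9) + 12 + (-4) + 13 = 12
σ = (1, 3, 4, 2): (-9) + 12 + 6 + 18 = 27
σ = (1, 4, 2, 3): (-9) + 22 + (-4) + 25 = 34
σ = (1, 4, 3, 2): (-9) + 22 + 18 + 18 = 49
σ = (2, 1, 3, 4): 20 + (-9) + 18 + 13 = 42
σ = (2, 1, 4, 3): 20 + (-9) + 6 + 25 = 42
σ = (2, 3, 1, 4): 20 + 12 + (-1) + 13 = 44
σ = (2, 3, 4, 1): 20 + 12 + 6 + 16 = 54
σ = (2, 4, 1, 3): 20 + 22 + (-1) + 25 = 66
σ = (2, 4, 3, 1): 20 + 22 + 18 + 16 = 76
σ = (3, 1, 2, 4): (-5) + (-9) + (-4) + 13 = -5
σ = (3, 1, 4, 2): (-5) + (-9) + 6 + 18 = 10
σ = (3, 2, 1, 4): (-5) + 24 + (-1) + 13 = 31
σ = (3, 2, 4, 1): (-5) + 24 + 6 + 16 = 41
σ = (3, 4, 1, 2): (-5) + 22 + (-1) + 18 = 34
σ = (3, 4, 2, 1): (-5) + 22 + (-4) + 16 = 29
σ = (4, 1, 2, 3): 25 + (-9) + (-4) + 25 = 37
σ = (4, 1, 3, 2): 25 + (-9) + 18 + 18 = 52
σ = (4, 2, 1, 3): 25 + 24 + (-1) + 25 = 73
σ = (4, 2, 3, 1): 25 + 24 + 18 + 16 = 83
σ = (4, 3, 1, 2): 25 + 12 + (-1) + 18 = 54
σ = (4, 3, 2, 1): 25 + 12 + (-4) + 16 = 49
Optimal value attained by: σ = (4, 2, 3, 1).
Answer: det⊕(M) = 83; verdict: NONSINGULAR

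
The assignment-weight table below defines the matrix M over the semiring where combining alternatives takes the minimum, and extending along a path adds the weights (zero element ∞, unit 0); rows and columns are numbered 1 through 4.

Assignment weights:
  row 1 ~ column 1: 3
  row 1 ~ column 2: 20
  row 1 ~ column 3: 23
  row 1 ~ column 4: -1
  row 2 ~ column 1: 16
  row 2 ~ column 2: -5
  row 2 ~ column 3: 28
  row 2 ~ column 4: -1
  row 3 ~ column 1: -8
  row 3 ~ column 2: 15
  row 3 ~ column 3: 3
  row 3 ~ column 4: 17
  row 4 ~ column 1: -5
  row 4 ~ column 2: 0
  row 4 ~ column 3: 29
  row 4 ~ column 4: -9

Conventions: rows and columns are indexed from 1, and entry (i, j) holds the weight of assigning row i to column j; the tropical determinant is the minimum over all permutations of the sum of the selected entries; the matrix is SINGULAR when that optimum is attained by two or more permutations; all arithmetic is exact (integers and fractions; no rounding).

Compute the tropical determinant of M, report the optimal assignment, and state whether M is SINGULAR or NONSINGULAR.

σ = (1, 2, 3, 4): 3 + (-5) + 3 + (-9) = -8
σ = (1, 2, 4, 3): 3 + (-5) + 17 + 29 = 44
σ = (1, 3, 2, 4): 3 + 28 + 15 + (-9) = 37
σ = (1, 3, 4, 2): 3 + 28 + 17 + 0 = 48
σ = (1, 4, 2, 3): 3 + (-1) + 15 + 29 = 46
σ = (1, 4, 3, 2): 3 + (-1) + 3 + 0 = 5
σ = (2, 1, 3, 4): 20 + 16 + 3 + (-9) = 30
σ = (2, 1, 4, 3): 20 + 16 + 17 + 29 = 82
σ = (2, 3, 1, 4): 20 + 28 + (-8) + (-9) = 31
σ = (2, 3, 4, 1): 20 + 28 + 17 + (-5) = 60
σ = (2, 4, 1, 3): 20 + (-1) + (-8) + 29 = 40
σ = (2, 4, 3, 1): 20 + (-1) + 3 + (-5) = 17
σ = (3, 1, 2, 4): 23 + 16 + 15 + (-9) = 45
σ = (3, 1, 4, 2): 23 + 16 + 17 + 0 = 56
σ = (3, 2, 1, 4): 23 + (-5) + (-8) + (-9) = 1
σ = (3, 2, 4, 1): 23 + (-5) + 17 + (-5) = 30
σ = (3, 4, 1, 2): 23 + (-1) + (-8) + 0 = 14
σ = (3, 4, 2, 1): 23 + (-1) + 15 + (-5) = 32
σ = (4, 1, 2, 3): (-1) + 16 + 15 + 29 = 59
σ = (4, 1, 3, 2): (-1) + 16 + 3 + 0 = 18
σ = (4, 2, 1, 3): (-1) + (-5) + (-8) + 29 = 15
σ = (4, 2, 3, 1): (-1) + (-5) + 3 + (-5) = -8
σ = (4, 3, 1, 2): (-1) + 28 + (-8) + 0 = 19
σ = (4, 3, 2, 1): (-1) + 28 + 15 + (-5) = 37
Optimal value attained by: σ = (1, 2, 3, 4).
Answer: det⊕(M) = -8; verdict: SINGULAR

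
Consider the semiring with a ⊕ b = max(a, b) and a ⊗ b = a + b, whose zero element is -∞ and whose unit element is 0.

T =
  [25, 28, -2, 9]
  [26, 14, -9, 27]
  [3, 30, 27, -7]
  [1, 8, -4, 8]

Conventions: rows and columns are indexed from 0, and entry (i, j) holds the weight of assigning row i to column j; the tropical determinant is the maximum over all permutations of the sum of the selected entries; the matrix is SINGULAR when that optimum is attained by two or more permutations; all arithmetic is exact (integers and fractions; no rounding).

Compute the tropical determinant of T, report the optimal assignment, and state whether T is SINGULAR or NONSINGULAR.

σ = (0, 1, 2, 3): 25 + 14 + 27 + 8 = 74
σ = (0, 1, 3, 2): 25 + 14 + (-7) + (-4) = 28
σ = (0, 2, 1, 3): 25 + (-9) + 30 + 8 = 54
σ = (0, 2, 3, 1): 25 + (-9) + (-7) + 8 = 17
σ = (0, 3, 1, 2): 25 + 27 + 30 + (-4) = 78
σ = (0, 3, 2, 1): 25 + 27 + 27 + 8 = 87
σ = (1, 0, 2, 3): 28 + 26 + 27 + 8 = 89
σ = (1, 0, 3, 2): 28 + 26 + (-7) + (-4) = 43
σ = (1, 2, 0, 3): 28 + (-9) + 3 + 8 = 30
σ = (1, 2, 3, 0): 28 + (-9) + (-7) + 1 = 13
σ = (1, 3, 0, 2): 28 + 27 + 3 + (-4) = 54
σ = (1, 3, 2, 0): 28 + 27 + 27 + 1 = 83
σ = (2, 0, 1, 3): (-2) + 26 + 30 + 8 = 62
σ = (2, 0, 3, 1): (-2) + 26 + (-7) + 8 = 25
σ = (2, 1, 0, 3): (-2) + 14 + 3 + 8 = 23
σ = (2, 1, 3, 0): (-2) + 14 + (-7) + 1 = 6
σ = (2, 3, 0, 1): (-2) + 27 + 3 + 8 = 36
σ = (2, 3, 1, 0): (-2) + 27 + 30 + 1 = 56
σ = (3, 0, 1, 2): 9 + 26 + 30 + (-4) = 61
σ = (3, 0, 2, 1): 9 + 26 + 27 + 8 = 70
σ = (3, 1, 0, 2): 9 + 14 + 3 + (-4) = 22
σ = (3, 1, 2, 0): 9 + 14 + 27 + 1 = 51
σ = (3, 2, 0, 1): 9 + (-9) + 3 + 8 = 11
σ = (3, 2, 1, 0): 9 + (-9) + 30 + 1 = 31
Optimal value attained by: σ = (1, 0, 2, 3).
Answer: det⊕(T) = 89; verdict: NONSINGULAR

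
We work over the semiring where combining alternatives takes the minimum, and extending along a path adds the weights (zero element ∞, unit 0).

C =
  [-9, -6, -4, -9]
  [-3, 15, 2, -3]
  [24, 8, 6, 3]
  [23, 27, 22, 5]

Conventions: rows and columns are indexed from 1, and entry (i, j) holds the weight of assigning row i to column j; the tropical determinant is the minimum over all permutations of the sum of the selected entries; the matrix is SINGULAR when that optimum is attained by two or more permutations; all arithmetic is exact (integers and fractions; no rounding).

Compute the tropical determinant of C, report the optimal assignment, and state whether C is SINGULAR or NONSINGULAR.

σ = (1, 2, 3, 4): (-9) + 15 + 6 + 5 = 17
σ = (1, 2, 4, 3): (-9) + 15 + 3 + 22 = 31
σ = (1, 3, 2, 4): (-9) + 2 + 8 + 5 = 6
σ = (1, 3, 4, 2): (-9) + 2 + 3 + 27 = 23
σ = (1, 4, 2, 3): (-9) + (-3) + 8 + 22 = 18
σ = (1, 4, 3, 2): (-9) + (-3) + 6 + 27 = 21
σ = (2, 1, 3, 4): (-6) + (-3) + 6 + 5 = 2
σ = (2, 1, 4, 3): (-6) + (-3) + 3 + 22 = 16
σ = (2, 3, 1, 4): (-6) + 2 + 24 + 5 = 25
σ = (2, 3, 4, 1): (-6) + 2 + 3 + 23 = 22
σ = (2, 4, 1, 3): (-6) + (-3) + 24 + 22 = 37
σ = (2, 4, 3, 1): (-6) + (-3) + 6 + 23 = 20
σ = (3, 1, 2, 4): (-4) + (-3) + 8 + 5 = 6
σ = (3, 1, 4, 2): (-4) + (-3) + 3 + 27 = 23
σ = (3, 2, 1, 4): (-4) + 15 + 24 + 5 = 40
σ = (3, 2, 4, 1): (-4) + 15 + 3 + 23 = 37
σ = (3, 4, 1, 2): (-4) + (-3) + 24 + 27 = 44
σ = (3, 4, 2, 1): (-4) + (-3) + 8 + 23 = 24
σ = (4, 1, 2, 3): (-9) + (-3) + 8 + 22 = 18
σ = (4, 1, 3, 2): (-9) + (-3) + 6 + 27 = 21
σ = (4, 2, 1, 3): (-9) + 15 + 24 + 22 = 52
σ = (4, 2, 3, 1): (-9) + 15 + 6 + 23 = 35
σ = (4, 3, 1, 2): (-9) + 2 + 24 + 27 = 44
σ = (4, 3, 2, 1): (-9) + 2 + 8 + 23 = 24
Optimal value attained by: σ = (2, 1, 3, 4).
Answer: det⊕(C) = 2; verdict: NONSINGULAR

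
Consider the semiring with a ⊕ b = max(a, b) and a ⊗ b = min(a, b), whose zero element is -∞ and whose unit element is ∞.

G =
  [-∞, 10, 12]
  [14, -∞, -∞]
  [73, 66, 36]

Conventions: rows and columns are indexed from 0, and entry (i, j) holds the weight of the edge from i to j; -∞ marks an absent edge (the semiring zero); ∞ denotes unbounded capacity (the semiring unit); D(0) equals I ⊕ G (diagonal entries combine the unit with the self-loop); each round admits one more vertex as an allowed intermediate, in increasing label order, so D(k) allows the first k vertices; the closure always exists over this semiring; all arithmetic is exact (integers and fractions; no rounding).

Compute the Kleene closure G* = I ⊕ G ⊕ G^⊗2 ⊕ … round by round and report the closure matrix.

D(0):
  [∞, 10, 12]
  [14, ∞, -∞]
  [73, 66, ∞]
D(1):
  [∞, 10, 12]
  [14, ∞, 12]
  [73, 66, ∞]
D(2):
  [∞, 10, 12]
  [14, ∞, 12]
  [73, 66, ∞]
D(3):
  [∞, 12, 12]
  [14, ∞, 12]
  [73, 66, ∞]
Answer: G* = [[∞, 12, 12], [14, ∞, 12], [73, 66, ∞]]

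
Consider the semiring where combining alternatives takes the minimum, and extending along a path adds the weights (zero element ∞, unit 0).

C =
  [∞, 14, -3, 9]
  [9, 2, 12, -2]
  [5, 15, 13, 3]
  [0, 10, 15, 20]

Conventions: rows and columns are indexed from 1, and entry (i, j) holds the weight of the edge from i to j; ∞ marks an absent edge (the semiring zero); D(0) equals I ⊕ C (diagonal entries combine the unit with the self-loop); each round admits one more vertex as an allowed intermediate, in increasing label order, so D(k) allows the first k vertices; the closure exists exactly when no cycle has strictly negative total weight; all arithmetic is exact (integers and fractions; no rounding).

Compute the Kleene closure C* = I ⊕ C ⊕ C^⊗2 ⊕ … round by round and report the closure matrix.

D(0):
  [0, 14, -3, 9]
  [9, 0, 12, -2]
  [5, 15, 0, 3]
  [0, 10, 15, 0]
D(1):
  [0, 14, -3, 9]
  [9, 0, 6, -2]
  [5, 15, 0, 3]
  [0, 10, -3, 0]
D(2):
  [0, 14, -3, 9]
  [9, 0, 6, -2]
  [5, 15, 0, 3]
  [0, 10, -3, 0]
D(3):
  [0, 12, -3, 0]
  [9, 0, 6, -2]
  [5, 15, 0, 3]
  [0, 10, -3, 0]
D(4):
  [0, 10, -3, 0]
  [-2, 0, -5, -2]
  [3, 13, 0, 3]
  [0, 10, -3, 0]
Answer: C* = [[0, 10, -3, 0], [-2, 0, -5, -2], [3, 13, 0, 3], [0, 10, -3, 0]]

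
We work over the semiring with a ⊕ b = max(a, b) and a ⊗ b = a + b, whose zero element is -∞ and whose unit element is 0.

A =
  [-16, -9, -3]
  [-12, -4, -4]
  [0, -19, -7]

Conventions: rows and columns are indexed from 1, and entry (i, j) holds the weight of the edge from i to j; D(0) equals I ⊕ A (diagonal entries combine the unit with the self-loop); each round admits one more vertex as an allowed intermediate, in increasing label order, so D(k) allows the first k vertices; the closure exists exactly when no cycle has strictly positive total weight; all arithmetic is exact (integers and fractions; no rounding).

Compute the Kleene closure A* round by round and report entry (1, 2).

D(0):
  [0, -9, -3]
  [-12, 0, -4]
  [0, -19, 0]
D(1):
  [0, -9, -3]
  [-12, 0, -4]
  [0, -9, 0]
D(2):
  [0, -9, -3]
  [-12, 0, -4]
  [0, -9, 0]
D(3):
  [0, -9, -3]
  [-4, 0, -4]
  [0, -9, 0]
Answer: A*[1][2] = -9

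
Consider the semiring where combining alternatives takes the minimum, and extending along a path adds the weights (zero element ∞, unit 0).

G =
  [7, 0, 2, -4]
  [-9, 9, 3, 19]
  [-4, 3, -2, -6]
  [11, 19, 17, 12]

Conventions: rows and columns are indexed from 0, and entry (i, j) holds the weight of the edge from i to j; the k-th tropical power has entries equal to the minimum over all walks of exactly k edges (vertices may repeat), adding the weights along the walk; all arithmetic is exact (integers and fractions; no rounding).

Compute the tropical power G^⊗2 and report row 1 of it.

G^⊗2:
  [-9, 5, 0, -4]
  [-2, -9, -7, -13]
  [-6, -4, -4, -8]
  [10, 11, 13, 7]
Answer: row 1 of G^⊗2 = [-2, -9, -7, -13]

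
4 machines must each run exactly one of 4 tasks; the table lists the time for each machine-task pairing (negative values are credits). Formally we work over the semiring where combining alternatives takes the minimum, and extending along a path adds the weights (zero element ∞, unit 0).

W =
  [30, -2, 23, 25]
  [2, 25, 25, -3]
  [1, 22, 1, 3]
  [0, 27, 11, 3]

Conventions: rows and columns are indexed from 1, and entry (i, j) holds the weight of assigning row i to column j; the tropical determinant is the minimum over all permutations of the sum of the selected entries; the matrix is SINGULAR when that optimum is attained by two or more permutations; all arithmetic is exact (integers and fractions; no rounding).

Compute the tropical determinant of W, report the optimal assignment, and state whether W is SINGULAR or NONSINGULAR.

σ = (1, 2, 3, 4): 30 + 25 + 1 + 3 = 59
σ = (1, 2, 4, 3): 30 + 25 + 3 + 11 = 69
σ = (1, 3, 2, 4): 30 + 25 + 22 + 3 = 80
σ = (1, 3, 4, 2): 30 + 25 + 3 + 27 = 85
σ = (1, 4, 2, 3): 30 + (-3) + 22 + 11 = 60
σ = (1, 4, 3, 2): 30 + (-3) + 1 + 27 = 55
σ = (2, 1, 3, 4): (-2) + 2 + 1 + 3 = 4
σ = (2, 1, 4, 3): (-2) + 2 + 3 + 11 = 14
σ = (2, 3, 1, 4): (-2) + 25 + 1 + 3 = 27
σ = (2, 3, 4, 1): (-2) + 25 + 3 + 0 = 26
σ = (2, 4, 1, 3): (-2) + (-3) + 1 + 11 = 7
σ = (2, 4, 3, 1): (-2) + (-3) + 1 + 0 = -4
σ = (3, 1, 2, 4): 23 + 2 + 22 + 3 = 50
σ = (3, 1, 4, 2): 23 + 2 + 3 + 27 = 55
σ = (3, 2, 1, 4): 23 + 25 + 1 + 3 = 52
σ = (3, 2, 4, 1): 23 + 25 + 3 + 0 = 51
σ = (3, 4, 1, 2): 23 + (-3) + 1 + 27 = 48
σ = (3, 4, 2, 1): 23 + (-3) + 22 + 0 = 42
σ = (4, 1, 2, 3): 25 + 2 + 22 + 11 = 60
σ = (4, 1, 3, 2): 25 + 2 + 1 + 27 = 55
σ = (4, 2, 1, 3): 25 + 25 + 1 + 11 = 62
σ = (4, 2, 3, 1): 25 + 25 + 1 + 0 = 51
σ = (4, 3, 1, 2): 25 + 25 + 1 + 27 = 78
σ = (4, 3, 2, 1): 25 + 25 + 22 + 0 = 72
Optimal value attained by: σ = (2, 4, 3, 1).
Answer: det⊕(W) = -4; verdict: NONSINGULAR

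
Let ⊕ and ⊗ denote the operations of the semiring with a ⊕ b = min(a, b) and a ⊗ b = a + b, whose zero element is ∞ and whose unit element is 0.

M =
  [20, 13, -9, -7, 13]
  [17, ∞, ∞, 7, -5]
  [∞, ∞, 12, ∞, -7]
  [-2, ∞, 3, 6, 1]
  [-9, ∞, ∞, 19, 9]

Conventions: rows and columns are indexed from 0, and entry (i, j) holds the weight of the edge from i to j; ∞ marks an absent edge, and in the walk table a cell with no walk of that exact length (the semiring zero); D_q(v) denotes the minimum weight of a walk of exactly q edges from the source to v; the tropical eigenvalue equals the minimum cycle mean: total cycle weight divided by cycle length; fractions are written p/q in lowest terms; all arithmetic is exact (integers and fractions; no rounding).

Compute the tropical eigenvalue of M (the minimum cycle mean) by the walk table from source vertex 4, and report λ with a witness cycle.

q=0: [∞, ∞, ∞, ∞, 0]
q=1: [-9, ∞, ∞, 19, 9]
q=2: [0, 4, -18, -16, 4]
q=3: [-18, 13, -13, -10, -25]
q=4: [-34, -5, -27, -25, -20]
q=5: [-29, -21, -43, -41, -34]
Optimal cycle mean attained by: cycle 0->2->4->0, total (-9) + (-7) + (-9), length 3.
Answer: λ = -25/3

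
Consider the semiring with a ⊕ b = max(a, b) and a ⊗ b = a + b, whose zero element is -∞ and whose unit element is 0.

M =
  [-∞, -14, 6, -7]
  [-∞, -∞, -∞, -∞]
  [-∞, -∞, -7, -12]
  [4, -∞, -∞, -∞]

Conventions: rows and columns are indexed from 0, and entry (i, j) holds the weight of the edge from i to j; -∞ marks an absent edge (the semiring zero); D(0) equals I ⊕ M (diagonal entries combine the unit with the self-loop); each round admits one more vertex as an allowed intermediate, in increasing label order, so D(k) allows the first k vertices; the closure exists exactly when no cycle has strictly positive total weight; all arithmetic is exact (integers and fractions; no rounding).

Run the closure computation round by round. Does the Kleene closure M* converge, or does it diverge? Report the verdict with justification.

D(0):
  [0, -14, 6, -7]
  [-∞, 0, -∞, -∞]
  [-∞, -∞, 0, -12]
  [4, -∞, -∞, 0]
D(1):
  [0, -14, 6, -7]
  [-∞, 0, -∞, -∞]
  [-∞, -∞, 0, -12]
  [4, -10, 10, 0]
D(2):
  [0, -14, 6, -7]
  [-∞, 0, -∞, -∞]
  [-∞, -∞, 0, -12]
  [4, -10, 10, 0]
D(3):
  [0, -14, 6, -6]
  [-∞, 0, -∞, -∞]
  [-∞, -∞, 0, -12]
  [4, -10, 10, 0]
D(4):
  [0, -14, 6, -6]
  [-∞, 0, -∞, -∞]
  [-8, -22, 0, -12]
  [4, -10, 10, 0]
Key observation: every diagonal entry stays at the unit through all rounds, so no improving cycle exists.
Answer: CONVERGES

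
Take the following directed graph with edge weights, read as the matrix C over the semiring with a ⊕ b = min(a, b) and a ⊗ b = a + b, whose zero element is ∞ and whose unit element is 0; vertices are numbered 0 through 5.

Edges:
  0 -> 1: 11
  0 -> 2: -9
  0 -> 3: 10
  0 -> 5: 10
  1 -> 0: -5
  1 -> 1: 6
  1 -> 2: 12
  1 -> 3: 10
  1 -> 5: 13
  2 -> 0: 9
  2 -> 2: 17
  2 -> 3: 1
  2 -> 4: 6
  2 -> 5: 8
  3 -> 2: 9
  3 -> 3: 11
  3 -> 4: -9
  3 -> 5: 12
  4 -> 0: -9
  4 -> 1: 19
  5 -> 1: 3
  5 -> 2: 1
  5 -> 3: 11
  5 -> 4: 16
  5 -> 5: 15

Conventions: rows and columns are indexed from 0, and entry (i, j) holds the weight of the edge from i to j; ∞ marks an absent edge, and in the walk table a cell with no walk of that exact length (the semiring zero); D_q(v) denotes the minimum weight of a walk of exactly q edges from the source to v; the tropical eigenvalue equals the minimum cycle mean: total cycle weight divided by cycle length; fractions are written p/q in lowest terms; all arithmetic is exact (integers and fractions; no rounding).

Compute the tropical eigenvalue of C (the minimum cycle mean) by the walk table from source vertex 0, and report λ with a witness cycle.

q=0: [0, ∞, ∞, ∞, ∞, ∞]
q=1: [∞, 11, -9, 10, ∞, 10]
q=2: [0, 13, 8, -8, -3, -1]
q=3: [-12, 2, -9, 3, -17, 4]
q=4: [-26, -1, -21, -8, -6, -2]
q=5: [-15, -15, -35, -20, -17, -16]
q=6: [-26, -13, -24, -34, -29, -27]
Optimal cycle mean attained by: cycle 0->2->3->4->0, total (-9) + 1 + (-9) + (-9), length 4.
Answer: λ = -13/2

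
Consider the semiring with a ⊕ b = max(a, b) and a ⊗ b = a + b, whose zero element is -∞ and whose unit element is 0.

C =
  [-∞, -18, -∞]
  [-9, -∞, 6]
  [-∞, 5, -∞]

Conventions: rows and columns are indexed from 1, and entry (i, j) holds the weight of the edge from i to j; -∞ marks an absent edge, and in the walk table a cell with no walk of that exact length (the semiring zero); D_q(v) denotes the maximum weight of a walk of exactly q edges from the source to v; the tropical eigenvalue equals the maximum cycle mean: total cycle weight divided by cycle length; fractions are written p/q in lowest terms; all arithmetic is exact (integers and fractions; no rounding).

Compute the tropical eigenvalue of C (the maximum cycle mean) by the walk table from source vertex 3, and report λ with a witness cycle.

q=0: [-∞, -∞, 0]
q=1: [-∞, 5, -∞]
q=2: [-4, -∞, 11]
q=3: [-∞, 16, -∞]
Optimal cycle mean attained by: cycle 2->3->2, total 6 + 5, length 2.
Answer: λ = 11/2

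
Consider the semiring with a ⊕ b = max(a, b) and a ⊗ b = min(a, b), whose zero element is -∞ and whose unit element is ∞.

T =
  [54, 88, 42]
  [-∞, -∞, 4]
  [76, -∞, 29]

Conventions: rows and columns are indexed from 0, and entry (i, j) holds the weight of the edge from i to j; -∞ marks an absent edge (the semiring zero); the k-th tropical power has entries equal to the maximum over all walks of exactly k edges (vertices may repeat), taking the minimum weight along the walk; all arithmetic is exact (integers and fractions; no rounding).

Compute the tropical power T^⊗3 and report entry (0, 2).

T^⊗2:
  [54, 54, 42]
  [4, -∞, 4]
  [54, 76, 42]
T^⊗3:
  [54, 54, 42]
  [4, 4, 4]
  [54, 54, 42]
Key observation: the optimum is the walk 0->0->0->2, with weight 54 min 54 min 42 = 42.
Optimal value attained by: walk 0->0->0->2.
Answer: (T^⊗3)[0][2] = 42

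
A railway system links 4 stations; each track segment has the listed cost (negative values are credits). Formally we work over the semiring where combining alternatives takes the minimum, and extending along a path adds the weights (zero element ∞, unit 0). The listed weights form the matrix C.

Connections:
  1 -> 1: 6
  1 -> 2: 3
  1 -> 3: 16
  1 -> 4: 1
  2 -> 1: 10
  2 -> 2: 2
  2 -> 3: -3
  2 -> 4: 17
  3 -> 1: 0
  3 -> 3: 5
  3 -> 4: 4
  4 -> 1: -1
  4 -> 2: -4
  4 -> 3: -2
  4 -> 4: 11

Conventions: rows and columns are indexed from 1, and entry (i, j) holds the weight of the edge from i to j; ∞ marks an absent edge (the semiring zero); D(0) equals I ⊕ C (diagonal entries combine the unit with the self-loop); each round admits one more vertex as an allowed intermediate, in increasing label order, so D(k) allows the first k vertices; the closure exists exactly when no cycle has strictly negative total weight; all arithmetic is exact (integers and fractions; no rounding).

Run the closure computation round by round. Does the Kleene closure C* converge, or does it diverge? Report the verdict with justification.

D(0):
  [0, 3, 16, 1]
  [10, 0, -3, 17]
  [0, ∞, 0, 4]
  [-1, -4, -2, 0]
D(1):
  [0, 3, 16, 1]
  [10, 0, -3, 11]
  [0, 3, 0, 1]
  [-1, -4, -2, 0]
D(2):
  [0, 3, 0, 1]
  [10, 0, -3, 11]
  [0, 3, 0, 1]
  [-1, -4, -7, 0]
Detection: at round 3, diagonal entry (4, 4) turns strictly negative.
Key observation: the cycle 4->2->3->1->4 has total weight (-4) + (-3) + 0 + 1, which is strictly negative.
Answer: DIVERGES — negative cycle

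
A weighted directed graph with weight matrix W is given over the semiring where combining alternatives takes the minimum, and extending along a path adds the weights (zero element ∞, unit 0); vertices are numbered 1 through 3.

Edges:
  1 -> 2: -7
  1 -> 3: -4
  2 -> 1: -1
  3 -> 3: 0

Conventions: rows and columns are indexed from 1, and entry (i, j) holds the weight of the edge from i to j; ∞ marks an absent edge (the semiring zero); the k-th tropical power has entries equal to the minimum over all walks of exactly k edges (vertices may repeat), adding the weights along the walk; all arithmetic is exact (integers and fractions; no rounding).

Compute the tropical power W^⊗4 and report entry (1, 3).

W^⊗2:
  [-8, ∞, -4]
  [∞, -8, -5]
  [∞, ∞, 0]
W^⊗3:
  [∞, -15, -12]
  [-9, ∞, -5]
  [∞, ∞, 0]
W^⊗4:
  [-16, ∞, -12]
  [∞, -16, -13]
  [∞, ∞, 0]
Key observation: the optimum is the walk 1->2->1->3->3, with weight (-7) + (-1) + (-4) + 0 = -12.
Optimal value attained by: walk 1->2->1->3->3.
Answer: (W^⊗4)[1][3] = -12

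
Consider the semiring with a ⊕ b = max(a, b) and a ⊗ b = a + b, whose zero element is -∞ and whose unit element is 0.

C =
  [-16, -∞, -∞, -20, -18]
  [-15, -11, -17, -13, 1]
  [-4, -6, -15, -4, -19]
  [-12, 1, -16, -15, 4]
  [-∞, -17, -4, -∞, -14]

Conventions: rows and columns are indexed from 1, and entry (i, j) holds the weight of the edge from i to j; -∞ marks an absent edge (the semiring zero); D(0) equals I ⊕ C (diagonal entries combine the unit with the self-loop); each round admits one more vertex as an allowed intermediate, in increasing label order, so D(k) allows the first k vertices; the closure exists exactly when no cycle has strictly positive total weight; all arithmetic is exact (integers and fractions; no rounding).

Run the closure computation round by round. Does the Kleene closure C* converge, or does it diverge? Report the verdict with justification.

D(0):
  [0, -∞, -∞, -20, -18]
  [-15, 0, -17, -13, 1]
  [-4, -6, 0, -4, -19]
  [-12, 1, -16, 0, 4]
  [-∞, -17, -4, -∞, 0]
D(1):
  [0, -∞, -∞, -20, -18]
  [-15, 0, -17, -13, 1]
  [-4, -6, 0, -4, -19]
  [-12, 1, -16, 0, 4]
  [-∞, -17, -4, -∞, 0]
D(2):
  [0, -∞, -∞, -20, -18]
  [-15, 0, -17, -13, 1]
  [-4, -6, 0, -4, -5]
  [-12, 1, -16, 0, 4]
  [-32, -17, -4, -30, 0]
D(3):
  [0, -∞, -∞, -20, -18]
  [-15, 0, -17, -13, 1]
  [-4, -6, 0, -4, -5]
  [-12, 1, -16, 0, 4]
  [-8, -10, -4, -8, 0]
D(4):
  [0, -19, -36, -20, -16]
  [-15, 0, -17, -13, 1]
  [-4, -3, 0, -4, 0]
  [-12, 1, -16, 0, 4]
  [-8, -7, -4, -8, 0]
D(5):
  [0, -19, -20, -20, -16]
  [-7, 0, -3, -7, 1]
  [-4, -3, 0, -4, 0]
  [-4, 1, 0, 0, 4]
  [-8, -7, -4, -8, 0]
Key observation: every diagonal entry stays at the unit through all rounds, so no improving cycle exists.
Answer: CONVERGES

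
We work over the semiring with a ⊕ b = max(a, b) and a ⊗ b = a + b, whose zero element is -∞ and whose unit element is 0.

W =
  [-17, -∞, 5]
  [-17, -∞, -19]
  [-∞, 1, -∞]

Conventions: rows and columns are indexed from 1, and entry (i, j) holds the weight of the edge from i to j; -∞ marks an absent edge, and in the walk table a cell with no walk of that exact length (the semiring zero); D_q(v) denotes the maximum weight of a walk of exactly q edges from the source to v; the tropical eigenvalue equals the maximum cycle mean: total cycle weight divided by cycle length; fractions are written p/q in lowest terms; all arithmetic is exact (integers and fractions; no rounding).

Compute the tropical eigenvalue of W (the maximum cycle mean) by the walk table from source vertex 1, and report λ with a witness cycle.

q=0: [0, -∞, -∞]
q=1: [-17, -∞, 5]
q=2: [-34, 6, -12]
q=3: [-11, -11, -13]
Optimal cycle mean attained by: cycle 1->3->2->1, total 5 + 1 + (-17), length 3.
Answer: λ = -11/3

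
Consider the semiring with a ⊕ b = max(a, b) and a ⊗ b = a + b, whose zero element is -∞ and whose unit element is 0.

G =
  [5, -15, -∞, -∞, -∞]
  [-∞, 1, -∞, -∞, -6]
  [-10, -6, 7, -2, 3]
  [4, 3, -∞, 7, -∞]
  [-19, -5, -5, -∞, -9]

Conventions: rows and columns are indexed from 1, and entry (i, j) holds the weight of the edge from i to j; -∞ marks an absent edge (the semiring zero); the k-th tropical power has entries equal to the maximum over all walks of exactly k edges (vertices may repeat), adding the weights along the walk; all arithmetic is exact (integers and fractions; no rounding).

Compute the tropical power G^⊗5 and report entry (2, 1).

G^⊗2:
  [10, -10, -∞, -∞, -21]
  [-25, 2, -11, -∞, -5]
  [2, 1, 14, 5, 10]
  [11, 10, -∞, 14, -3]
  [-14, -4, 2, -7, -2]
G^⊗3:
  [15, -5, -26, -∞, -16]
  [-20, 3, -4, -13, -4]
  [9, 8, 21, 12, 17]
  [18, 17, -8, 21, 4]
  [-3, -3, 9, 0, 5]
G^⊗4:
  [20, 0, -19, -28, -11]
  [-9, 4, 3, -6, -1]
  [16, 15, 28, 19, 24]
  [25, 24, -1, 28, 11]
  [4, 3, 16, 7, 12]
G^⊗5:
  [25, 5, -12, -21, -6]
  [-2, 5, 10, 1, 6]
  [23, 22, 35, 26, 31]
  [32, 31, 6, 35, 18]
  [11, 10, 23, 14, 19]
Key observation: the optimum is the walk 2->5->3->3->4->1, with weight (-6) + (-5) + 7 + (-2) + 4 = -2.
Optimal value attained by: walk 2->5->3->3->4->1.
Answer: (G^⊗5)[2][1] = -2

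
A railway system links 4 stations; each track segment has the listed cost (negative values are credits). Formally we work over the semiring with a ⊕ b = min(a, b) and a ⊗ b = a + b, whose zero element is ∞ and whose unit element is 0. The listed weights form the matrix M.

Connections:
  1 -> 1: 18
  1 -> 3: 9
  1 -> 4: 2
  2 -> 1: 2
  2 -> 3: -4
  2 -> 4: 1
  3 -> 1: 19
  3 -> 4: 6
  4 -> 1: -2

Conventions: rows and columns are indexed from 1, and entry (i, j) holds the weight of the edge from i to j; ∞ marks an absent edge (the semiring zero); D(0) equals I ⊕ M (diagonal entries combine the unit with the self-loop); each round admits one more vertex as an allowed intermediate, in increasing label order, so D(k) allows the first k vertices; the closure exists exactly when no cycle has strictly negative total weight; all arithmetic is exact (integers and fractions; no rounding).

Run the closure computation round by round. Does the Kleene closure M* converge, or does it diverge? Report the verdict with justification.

D(0):
  [0, ∞, 9, 2]
  [2, 0, -4, 1]
  [19, ∞, 0, 6]
  [-2, ∞, ∞, 0]
D(1):
  [0, ∞, 9, 2]
  [2, 0, -4, 1]
  [19, ∞, 0, 6]
  [-2, ∞, 7, 0]
D(2):
  [0, ∞, 9, 2]
  [2, 0, -4, 1]
  [19, ∞, 0, 6]
  [-2, ∞, 7, 0]
D(3):
  [0, ∞, 9, 2]
  [2, 0, -4, 1]
  [19, ∞, 0, 6]
  [-2, ∞, 7, 0]
D(4):
  [0, ∞, 9, 2]
  [-1, 0, -4, 1]
  [4, ∞, 0, 6]
  [-2, ∞, 7, 0]
Key observation: every diagonal entry stays at the unit through all rounds, so no improving cycle exists.
Answer: CONVERGES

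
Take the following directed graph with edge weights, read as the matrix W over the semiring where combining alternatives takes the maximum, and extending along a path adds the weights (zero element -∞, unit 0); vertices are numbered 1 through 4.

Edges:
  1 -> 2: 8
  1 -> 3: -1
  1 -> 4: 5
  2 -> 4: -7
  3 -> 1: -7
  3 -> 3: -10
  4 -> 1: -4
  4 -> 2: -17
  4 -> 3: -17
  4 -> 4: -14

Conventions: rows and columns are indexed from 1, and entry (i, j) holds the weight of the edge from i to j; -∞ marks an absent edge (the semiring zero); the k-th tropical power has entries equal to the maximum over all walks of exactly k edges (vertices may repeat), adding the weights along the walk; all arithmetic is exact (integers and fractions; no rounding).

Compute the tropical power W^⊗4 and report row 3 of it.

W^⊗2:
  [1, -12, -11, 1]
  [-11, -24, -24, -21]
  [-17, 1, -8, -2]
  [-18, 4, -5, 1]
W^⊗3:
  [-3, 9, 0, 6]
  [-25, -3, -12, -6]
  [-6, -9, -18, -6]
  [-3, -10, -15, -3]
W^⊗4:
  [2, 5, -4, 2]
  [-10, -17, -22, -10]
  [-10, 2, -7, -1]
  [-7, 5, -4, 2]
Answer: row 3 of W^⊗4 = [-10, 2, -7, -1]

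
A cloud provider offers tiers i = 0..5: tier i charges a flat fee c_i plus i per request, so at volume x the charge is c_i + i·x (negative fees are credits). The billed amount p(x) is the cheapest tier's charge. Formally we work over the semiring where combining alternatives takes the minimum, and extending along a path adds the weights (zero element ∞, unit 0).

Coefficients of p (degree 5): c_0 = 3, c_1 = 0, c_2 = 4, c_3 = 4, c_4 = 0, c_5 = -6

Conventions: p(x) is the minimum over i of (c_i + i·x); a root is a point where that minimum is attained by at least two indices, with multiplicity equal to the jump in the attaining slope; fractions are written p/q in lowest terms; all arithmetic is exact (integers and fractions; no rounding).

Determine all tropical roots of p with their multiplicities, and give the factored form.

hull edge (i=0, c=3) to (i=1, c=0): slope -3, span 1
hull edge (i=1, c=0) to (i=5, c=-6): slope -3/2, span 4
Factored form: p(x) = -6 ⊗ (x ⊕ 3/2) ⊗ (x ⊕ 3/2) ⊗ (x ⊕ 3/2) ⊗ (x ⊕ 3/2) ⊗ (x ⊕ 3)
Answer: roots = 3/2 (mult 4), 3 (mult 1)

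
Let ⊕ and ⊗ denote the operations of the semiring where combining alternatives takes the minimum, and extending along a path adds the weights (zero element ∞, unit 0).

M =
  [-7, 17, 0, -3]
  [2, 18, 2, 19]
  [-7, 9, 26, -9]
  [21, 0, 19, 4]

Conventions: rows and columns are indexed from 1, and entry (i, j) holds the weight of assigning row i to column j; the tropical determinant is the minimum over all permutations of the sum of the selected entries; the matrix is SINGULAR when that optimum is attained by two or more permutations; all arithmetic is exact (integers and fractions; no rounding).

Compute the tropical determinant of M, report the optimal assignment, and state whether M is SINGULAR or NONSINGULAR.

σ = (1, 2, 3, 4): (-7) + 18 + 26 + 4 = 41
σ = (1, 2, 4, 3): (-7) + 18 + (-9) + 19 = 21
σ = (1, 3, 2, 4): (-7) + 2 + 9 + 4 = 8
σ = (1, 3, 4, 2): (-7) + 2 + (-9) + 0 = -14
σ = (1, 4, 2, 3): (-7) + 19 + 9 + 19 = 40
σ = (1, 4, 3, 2): (-7) + 19 + 26 + 0 = 38
σ = (2, 1, 3, 4): 17 + 2 + 26 + 4 = 49
σ = (2, 1, 4, 3): 17 + 2 + (-9) + 19 = 29
σ = (2, 3, 1, 4): 17 + 2 + (-7) + 4 = 16
σ = (2, 3, 4, 1): 17 + 2 + (-9) + 21 = 31
σ = (2, 4, 1, 3): 17 + 19 + (-7) + 19 = 48
σ = (2, 4, 3, 1): 17 + 19 + 26 + 21 = 83
σ = (3, 1, 2, 4): 0 + 2 + 9 + 4 = 15
σ = (3, 1, 4, 2): 0 + 2 + (-9) + 0 = -7
σ = (3, 2, 1, 4): 0 + 18 + (-7) + 4 = 15
σ = (3, 2, 4, 1): 0 + 18 + (-9) + 21 = 30
σ = (3, 4, 1, 2): 0 + 19 + (-7) + 0 = 12
σ = (3, 4, 2, 1): 0 + 19 + 9 + 21 = 49
σ = (4, 1, 2, 3): (-3) + 2 + 9 + 19 = 27
σ = (4, 1, 3, 2): (-3) + 2 + 26 + 0 = 25
σ = (4, 2, 1, 3): (-3) + 18 + (-7) + 19 = 27
σ = (4, 2, 3, 1): (-3) + 18 + 26 + 21 = 62
σ = (4, 3, 1, 2): (-3) + 2 + (-7) + 0 = -8
σ = (4, 3, 2, 1): (-3) + 2 + 9 + 21 = 29
Optimal value attained by: σ = (1, 3, 4, 2).
Answer: det⊕(M) = -14; verdict: NONSINGULAR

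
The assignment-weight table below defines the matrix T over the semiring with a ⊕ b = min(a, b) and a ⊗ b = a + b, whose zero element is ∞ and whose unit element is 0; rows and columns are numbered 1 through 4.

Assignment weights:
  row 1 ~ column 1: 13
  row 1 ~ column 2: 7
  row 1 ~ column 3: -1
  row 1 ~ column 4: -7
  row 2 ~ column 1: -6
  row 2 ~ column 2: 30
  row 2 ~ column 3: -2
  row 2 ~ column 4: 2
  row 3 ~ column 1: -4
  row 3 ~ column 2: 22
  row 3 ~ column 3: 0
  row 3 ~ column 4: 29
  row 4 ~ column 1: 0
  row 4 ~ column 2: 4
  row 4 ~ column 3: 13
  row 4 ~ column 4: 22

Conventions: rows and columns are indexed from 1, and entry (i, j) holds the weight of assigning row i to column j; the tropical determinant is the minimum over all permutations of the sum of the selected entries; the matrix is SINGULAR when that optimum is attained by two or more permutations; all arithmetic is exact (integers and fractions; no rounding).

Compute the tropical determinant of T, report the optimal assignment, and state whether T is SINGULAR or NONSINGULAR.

σ = (1, 2, 3, 4): 13 + 30 + 0 + 22 = 65
σ = (1, 2, 4, 3): 13 + 30 + 29 + 13 = 85
σ = (1, 3, 2, 4): 13 + (-2) + 22 + 22 = 55
σ = (1, 3, 4, 2): 13 + (-2) + 29 + 4 = 44
σ = (1, 4, 2, 3): 13 + 2 + 22 + 13 = 50
σ = (1, 4, 3, 2): 13 + 2 + 0 + 4 = 19
σ = (2, 1, 3, 4): 7 + (-6) + 0 + 22 = 23
σ = (2, 1, 4, 3): 7 + (-6) + 29 + 13 = 43
σ = (2, 3, 1, 4): 7 + (-2) + (-4) + 22 = 23
σ = (2, 3, 4, 1): 7 + (-2) + 29 + 0 = 34
σ = (2, 4, 1, 3): 7 + 2 + (-4) + 13 = 18
σ = (2, 4, 3, 1): 7 + 2 + 0 + 0 = 9
σ = (3, 1, 2, 4): (-1) + (-6) + 22 + 22 = 37
σ = (3, 1, 4, 2): (-1) + (-6) + 29 + 4 = 26
σ = (3, 2, 1, 4): (-1) + 30 + (-4) + 22 = 47
σ = (3, 2, 4, 1): (-1) + 30 + 29 + 0 = 58
σ = (3, 4, 1, 2): (-1) + 2 + (-4) + 4 = 1
σ = (3, 4, 2, 1): (-1) + 2 + 22 + 0 = 23
σ = (4, 1, 2, 3): (-7) + (-6) + 22 + 13 = 22
σ = (4, 1, 3, 2): (-7) + (-6) + 0 + 4 = -9
σ = (4, 2, 1, 3): (-7) + 30 + (-4) + 13 = 32
σ = (4, 2, 3, 1): (-7) + 30 + 0 + 0 = 23
σ = (4, 3, 1, 2): (-7) + (-2) + (-4) + 4 = -9
σ = (4, 3, 2, 1): (-7) + (-2) + 22 + 0 = 13
Optimal value attained by: σ = (4, 1, 3, 2).
Answer: det⊕(T) = -9; verdict: SINGULAR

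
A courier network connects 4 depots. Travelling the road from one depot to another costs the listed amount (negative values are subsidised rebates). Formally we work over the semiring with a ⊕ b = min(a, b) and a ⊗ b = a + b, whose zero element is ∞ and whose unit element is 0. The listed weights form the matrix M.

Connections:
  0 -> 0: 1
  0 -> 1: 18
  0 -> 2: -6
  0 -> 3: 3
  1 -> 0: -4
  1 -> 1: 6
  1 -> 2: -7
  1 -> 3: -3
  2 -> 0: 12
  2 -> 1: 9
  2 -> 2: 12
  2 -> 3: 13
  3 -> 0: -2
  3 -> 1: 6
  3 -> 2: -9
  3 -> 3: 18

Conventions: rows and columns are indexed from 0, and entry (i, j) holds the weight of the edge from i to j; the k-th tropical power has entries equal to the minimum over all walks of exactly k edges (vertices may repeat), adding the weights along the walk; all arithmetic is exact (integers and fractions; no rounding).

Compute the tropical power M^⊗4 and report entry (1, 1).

M^⊗2:
  [1, 3, -6, 4]
  [-5, 2, -12, -1]
  [5, 15, 2, 6]
  [-1, 0, -8, 1]
M^⊗3:
  [-1, 3, -5, 0]
  [-4, -3, -11, -2]
  [4, 11, -3, 8]
  [-4, 1, -8, -3]
M^⊗4:
  [-2, 4, -9, 0]
  [-7, -2, -11, -6]
  [5, 6, -2, 7]
  [-5, 1, -12, -2]
Key observation: the optimum is the walk 1->3->0->2->1, with weight (-3) + (-2) + (-6) + 9 = -2.
Optimal value attained by: walk 1->3->0->2->1.
Answer: (M^⊗4)[1][1] = -2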